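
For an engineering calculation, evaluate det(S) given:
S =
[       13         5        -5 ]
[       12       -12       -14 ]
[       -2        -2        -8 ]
det(S) = 1744

Expand along row 0 (cofactor expansion): det(S) = a*(e*i - f*h) - b*(d*i - f*g) + c*(d*h - e*g), where the 3×3 is [[a, b, c], [d, e, f], [g, h, i]].
Minor M_00 = (-12)*(-8) - (-14)*(-2) = 96 - 28 = 68.
Minor M_01 = (12)*(-8) - (-14)*(-2) = -96 - 28 = -124.
Minor M_02 = (12)*(-2) - (-12)*(-2) = -24 - 24 = -48.
det(S) = (13)*(68) - (5)*(-124) + (-5)*(-48) = 884 + 620 + 240 = 1744.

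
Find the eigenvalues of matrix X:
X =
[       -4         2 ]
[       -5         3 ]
λ = -2, 1

Solve det(X - λI) = 0. For a 2×2 matrix the characteristic equation is λ² - (trace)λ + det = 0.
trace(X) = a + d = -4 + 3 = -1.
det(X) = a*d - b*c = (-4)*(3) - (2)*(-5) = -12 + 10 = -2.
Characteristic equation: λ² - (-1)λ + (-2) = 0.
Discriminant = (-1)² - 4*(-2) = 1 + 8 = 9.
λ = (-1 ± √9) / 2 = (-1 ± 3) / 2 = -2, 1.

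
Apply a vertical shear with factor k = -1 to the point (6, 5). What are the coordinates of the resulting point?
(6, -1)

Shear matrix for vertical shear with factor k = -1:
[[1, 0], [-1, 1]]
Result: (6, 5) → (6, -1)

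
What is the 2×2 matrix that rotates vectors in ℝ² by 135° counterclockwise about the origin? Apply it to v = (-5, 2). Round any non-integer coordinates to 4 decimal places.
R = [[-√2/2, -√2/2], [√2/2, -√2/2]]; R·v = (2.1213, -4.9497)

A counterclockwise rotation by angle θ in ℝ² has matrix R(θ) = [[cos θ, -sin θ], [sin θ, cos θ]].
For θ = 135°: cos θ = -√2/2, sin θ = √2/2.
R(135°) = [[-√2/2, -√2/2], [√2/2, -√2/2]].
R·v = [-√2/2·-5 + (-√2/2)·2, √2/2·-5 + -√2/2·2] = (2.1213, -4.9497).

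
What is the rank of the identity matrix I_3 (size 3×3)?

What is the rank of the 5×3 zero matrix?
rank(I_3) = 3, rank(0) = 0

The identity I_3 has 3 columns that are the standard basis vectors e_1, …, e_3. These are linearly independent, so all 3 columns are pivots and rank(I_3) = 3.
The 5×3 zero matrix has every entry zero, so every row is the zero row and there are no pivots; rank(0) = 0.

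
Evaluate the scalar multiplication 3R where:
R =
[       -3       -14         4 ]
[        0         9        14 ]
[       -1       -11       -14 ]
3R =
[       -9       -42        12 ]
[        0        27        42 ]
[       -3       -33       -42 ]

Scalar multiplication is elementwise: (3R)[i][j] = 3 * R[i][j].
  (3R)[0][0] = 3 * (-3) = -9
  (3R)[0][1] = 3 * (-14) = -42
  (3R)[0][2] = 3 * (4) = 12
  (3R)[1][0] = 3 * (0) = 0
  (3R)[1][1] = 3 * (9) = 27
  (3R)[1][2] = 3 * (14) = 42
  (3R)[2][0] = 3 * (-1) = -3
  (3R)[2][1] = 3 * (-11) = -33
  (3R)[2][2] = 3 * (-14) = -42
3R =
[       -9       -42        12 ]
[        0        27        42 ]
[       -3       -33       -42 ]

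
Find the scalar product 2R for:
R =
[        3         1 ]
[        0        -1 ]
2R =
[        6         2 ]
[        0        -2 ]

Scalar multiplication is elementwise: (2R)[i][j] = 2 * R[i][j].
  (2R)[0][0] = 2 * (3) = 6
  (2R)[0][1] = 2 * (1) = 2
  (2R)[1][0] = 2 * (0) = 0
  (2R)[1][1] = 2 * (-1) = -2
2R =
[        6         2 ]
[        0        -2 ]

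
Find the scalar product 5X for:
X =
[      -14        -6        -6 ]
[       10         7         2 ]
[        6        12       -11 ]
5X =
[      -70       -30       -30 ]
[       50        35        10 ]
[       30        60       -55 ]

Scalar multiplication is elementwise: (5X)[i][j] = 5 * X[i][j].
  (5X)[0][0] = 5 * (-14) = -70
  (5X)[0][1] = 5 * (-6) = -30
  (5X)[0][2] = 5 * (-6) = -30
  (5X)[1][0] = 5 * (10) = 50
  (5X)[1][1] = 5 * (7) = 35
  (5X)[1][2] = 5 * (2) = 10
  (5X)[2][0] = 5 * (6) = 30
  (5X)[2][1] = 5 * (12) = 60
  (5X)[2][2] = 5 * (-11) = -55
5X =
[      -70       -30       -30 ]
[       50        35        10 ]
[       30        60       -55 ]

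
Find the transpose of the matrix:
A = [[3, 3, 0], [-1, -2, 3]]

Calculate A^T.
[[3, -1], [3, -2], [0, 3]]

The transpose sends entry (i,j) to (j,i); rows become columns.
Row 0 of A: [3, 3, 0] -> column 0 of A^T.
Row 1 of A: [-1, -2, 3] -> column 1 of A^T.
A^T = [[3, -1], [3, -2], [0, 3]]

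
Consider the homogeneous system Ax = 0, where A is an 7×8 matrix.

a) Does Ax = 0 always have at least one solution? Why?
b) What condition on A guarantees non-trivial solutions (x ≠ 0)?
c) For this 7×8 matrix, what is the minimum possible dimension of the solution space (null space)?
a) Yes, x = 0 is always a solution. b) When A has linearly dependent columns (rank < n). c) Minimum nullity = 1.

a) x = 0 satisfies A·0 = 0, so the zero vector is always a solution.
b) Non-trivial solutions exist iff the columns of A are linearly dependent, equivalently rank(A) < n (the number of columns).
c) By rank-nullity, rank(A) + nullity(A) = n = 8. Since A has only 7 rows, rank(A) ≤ 7, so nullity(A) ≥ 8 - 7 = 1.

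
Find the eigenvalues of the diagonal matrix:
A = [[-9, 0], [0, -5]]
λ₁ = -9, λ₂ = -5

The characteristic polynomial of A is det(A - λI) = (-9 - λ)(-5 - λ) = 0.
The roots are λ = -9 and λ = -5, so the eigenvalues are the diagonal entries.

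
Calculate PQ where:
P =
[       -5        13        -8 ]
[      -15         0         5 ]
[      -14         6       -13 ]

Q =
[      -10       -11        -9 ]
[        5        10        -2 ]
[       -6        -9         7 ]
PQ =
[      163       257       -37 ]
[      120       120       170 ]
[      248       331        23 ]

Matrix multiplication: (PQ)[i][j] = sum over k of P[i][k] * Q[k][j].
  (PQ)[0][0] = (-5)*(-10) + (13)*(5) + (-8)*(-6) = 163
  (PQ)[0][1] = (-5)*(-11) + (13)*(10) + (-8)*(-9) = 257
  (PQ)[0][2] = (-5)*(-9) + (13)*(-2) + (-8)*(7) = -37
  (PQ)[1][0] = (-15)*(-10) + (0)*(5) + (5)*(-6) = 120
  (PQ)[1][1] = (-15)*(-11) + (0)*(10) + (5)*(-9) = 120
  (PQ)[1][2] = (-15)*(-9) + (0)*(-2) + (5)*(7) = 170
  (PQ)[2][0] = (-14)*(-10) + (6)*(5) + (-13)*(-6) = 248
  (PQ)[2][1] = (-14)*(-11) + (6)*(10) + (-13)*(-9) = 331
  (PQ)[2][2] = (-14)*(-9) + (6)*(-2) + (-13)*(7) = 23
PQ =
[      163       257       -37 ]
[      120       120       170 ]
[      248       331        23 ]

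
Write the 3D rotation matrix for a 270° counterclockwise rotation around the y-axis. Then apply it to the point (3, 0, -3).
R = [[0, 0, -1], [0, 1, 0], [1, 0, 0]]; R·(3, 0, -3) = (3, 0, 3)

Rotation matrix for 270° around y-axis:
cos(270°) = 0, sin(270°) = -1
R = [[0, 0, -1], [0, 1, 0], [1, 0, 0]]
Apply to (3, 0, -3): R·[3, 0, -3]ᵀ = (3, 0, 3)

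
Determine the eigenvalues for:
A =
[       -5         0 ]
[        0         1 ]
λ = -5, 1

Solve det(A - λI) = 0. For a 2×2 matrix the characteristic equation is λ² - (trace)λ + det = 0.
trace(A) = a + d = -5 + 1 = -4.
det(A) = a*d - b*c = (-5)*(1) - (0)*(0) = -5 - 0 = -5.
Characteristic equation: λ² - (-4)λ + (-5) = 0.
Discriminant = (-4)² - 4*(-5) = 16 + 20 = 36.
λ = (-4 ± √36) / 2 = (-4 ± 6) / 2 = -5, 1.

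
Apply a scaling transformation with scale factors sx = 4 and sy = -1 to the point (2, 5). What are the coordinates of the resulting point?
(8, -5)

Scaling matrix:
[[4, 0], [0, -1]]
Result: (2 × 4, 5 × -1) = (8, -5)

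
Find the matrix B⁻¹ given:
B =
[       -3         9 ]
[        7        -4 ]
det(B) = -51
B⁻¹ =
[     4/51      3/17 ]
[     7/51      1/17 ]

For a 2×2 matrix B = [[a, b], [c, d]] with det(B) ≠ 0, B⁻¹ = (1/det(B)) * [[d, -b], [-c, a]].
det(B) = (-3)*(-4) - (9)*(7) = 12 - 63 = -51.
B⁻¹ = (1/-51) * [[-4, -9], [-7, -3]].
Dividing each entry by -51 and reducing:
B⁻¹ =
[     4/51      3/17 ]
[     7/51      1/17 ]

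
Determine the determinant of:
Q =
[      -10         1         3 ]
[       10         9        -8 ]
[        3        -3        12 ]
det(Q) = -1155

Expand along row 0 (cofactor expansion): det(Q) = a*(e*i - f*h) - b*(d*i - f*g) + c*(d*h - e*g), where the 3×3 is [[a, b, c], [d, e, f], [g, h, i]].
Minor M_00 = (9)*(12) - (-8)*(-3) = 108 - 24 = 84.
Minor M_01 = (10)*(12) - (-8)*(3) = 120 + 24 = 144.
Minor M_02 = (10)*(-3) - (9)*(3) = -30 - 27 = -57.
det(Q) = (-10)*(84) - (1)*(144) + (3)*(-57) = -840 - 144 - 171 = -1155.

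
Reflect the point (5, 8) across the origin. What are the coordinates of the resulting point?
(-5, -8)

Reflection across origin: (5, 8) → (-5, -8)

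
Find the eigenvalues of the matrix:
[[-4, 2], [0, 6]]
λ = -4 and λ = 6

Characteristic equation: det(A - λI) = 0
λ² - (trace)λ + (det) = 0
λ² - (2)λ + (-24) = 0
λ² - 2λ - 24 = 0
Solving: λ = -4, 6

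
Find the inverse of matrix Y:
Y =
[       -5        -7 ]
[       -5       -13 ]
det(Y) = 30
Y⁻¹ =
[   -13/30      7/30 ]
[      1/6      -1/6 ]

For a 2×2 matrix Y = [[a, b], [c, d]] with det(Y) ≠ 0, Y⁻¹ = (1/det(Y)) * [[d, -b], [-c, a]].
det(Y) = (-5)*(-13) - (-7)*(-5) = 65 - 35 = 30.
Y⁻¹ = (1/30) * [[-13, 7], [5, -5]].
Dividing each entry by 30 and reducing:
Y⁻¹ =
[   -13/30      7/30 ]
[      1/6      -1/6 ]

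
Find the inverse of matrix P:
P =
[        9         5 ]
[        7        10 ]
det(P) = 55
P⁻¹ =
[     2/11     -1/11 ]
[    -7/55      9/55 ]

For a 2×2 matrix P = [[a, b], [c, d]] with det(P) ≠ 0, P⁻¹ = (1/det(P)) * [[d, -b], [-c, a]].
det(P) = (9)*(10) - (5)*(7) = 90 - 35 = 55.
P⁻¹ = (1/55) * [[10, -5], [-7, 9]].
Dividing each entry by 55 and reducing:
P⁻¹ =
[     2/11     -1/11 ]
[    -7/55      9/55 ]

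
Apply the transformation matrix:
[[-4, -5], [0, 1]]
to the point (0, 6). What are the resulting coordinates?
(-30, 6)

Matrix multiplication:
[[-4, -5], [0, 1]] × [0, 6]ᵀ
= [-4×0 + -5×6, 0×0 + 1×6]ᵀ
= [-30.0000, 6.0000]ᵀ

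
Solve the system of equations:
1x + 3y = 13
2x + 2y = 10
x = 1, y = 4

Use elimination (row reduction):
Equation 1: 1x + 3y = 13.
Equation 2: 2x + 2y = 10.
Multiply Eq1 by 2 and Eq2 by 1: 2x + 6y = 26;  2x + 2y = 10.
Subtract: (-4)y = -16, so y = 4.
Back-substitute into Eq1: 1x + 3*(4) = 13, so x = 1.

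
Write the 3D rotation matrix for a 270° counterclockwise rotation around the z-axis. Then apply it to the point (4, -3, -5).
R = [[0, 1, 0], [-1, 0, 0], [0, 0, 1]]; R·(4, -3, -5) = (-3, -4, -5)

Rotation matrix for 270° around z-axis:
cos(270°) = 0, sin(270°) = -1
R = [[0, 1, 0], [-1, 0, 0], [0, 0, 1]]
Apply to (4, -3, -5): R·[4, -3, -5]ᵀ = (-3, -4, -5)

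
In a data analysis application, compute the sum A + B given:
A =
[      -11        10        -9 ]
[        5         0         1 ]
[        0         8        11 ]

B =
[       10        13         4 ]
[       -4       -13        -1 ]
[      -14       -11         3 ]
A + B =
[       -1        23        -5 ]
[        1       -13         0 ]
[      -14        -3        14 ]

Matrix addition is elementwise: (A+B)[i][j] = A[i][j] + B[i][j].
  (A+B)[0][0] = (-11) + (10) = -1
  (A+B)[0][1] = (10) + (13) = 23
  (A+B)[0][2] = (-9) + (4) = -5
  (A+B)[1][0] = (5) + (-4) = 1
  (A+B)[1][1] = (0) + (-13) = -13
  (A+B)[1][2] = (1) + (-1) = 0
  (A+B)[2][0] = (0) + (-14) = -14
  (A+B)[2][1] = (8) + (-11) = -3
  (A+B)[2][2] = (11) + (3) = 14
A + B =
[       -1        23        -5 ]
[        1       -13         0 ]
[      -14        -3        14 ]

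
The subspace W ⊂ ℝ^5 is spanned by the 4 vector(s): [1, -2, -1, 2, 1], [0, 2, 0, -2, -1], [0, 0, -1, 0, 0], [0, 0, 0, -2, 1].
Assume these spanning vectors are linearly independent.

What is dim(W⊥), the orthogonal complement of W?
dim(W⊥) = 1

For any subspace W of ℝ^n, dim(W) + dim(W⊥) = n (the whole-space dimension).
Here the given 4 vectors are linearly independent, so dim(W) = 4.
Thus dim(W⊥) = n - dim(W) = 5 - 4 = 1.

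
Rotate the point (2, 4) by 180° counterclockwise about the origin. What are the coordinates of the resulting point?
(-2, -4)

Rotation matrix R(θ) = [[cos θ, -sin θ], [sin θ, cos θ]]; for θ = 180°:
R = [[-1, 0], [0, -1]]
Result: R × [2, 4]ᵀ = [-1·2 + (0)·4, 0·2 + (-1)·4]ᵀ = (-2, -4)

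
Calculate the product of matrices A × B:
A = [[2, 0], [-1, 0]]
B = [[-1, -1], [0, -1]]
[[-2, -2], [1, 1]]

Matrix multiplication:
C[0][0] = 2×-1 + 0×0 = -2
C[0][1] = 2×-1 + 0×-1 = -2
C[1][0] = -1×-1 + 0×0 = 1
C[1][1] = -1×-1 + 0×-1 = 1
Result: [[-2, -2], [1, 1]]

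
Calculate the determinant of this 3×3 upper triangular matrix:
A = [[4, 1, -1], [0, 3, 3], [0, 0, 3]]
36

The determinant of a triangular matrix is the product of its diagonal entries (the off-diagonal entries above the diagonal do not affect it).
det(A) = (4) * (3) * (3) = 36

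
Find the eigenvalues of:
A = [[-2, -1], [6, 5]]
λ = -1, 4

Solve det(A - λI) = 0. For a 2×2 matrix this is λ² - (trace)λ + det = 0.
trace(A) = -2 + 5 = 3.
det(A) = (-2)*(5) - (-1)*(6) = -10 + 6 = -4.
Characteristic equation: λ² - (3)λ + (-4) = 0.
Discriminant: (3)² - 4*(-4) = 9 + 16 = 25.
Roots: λ = (3 ± √25) / 2 = -1, 4.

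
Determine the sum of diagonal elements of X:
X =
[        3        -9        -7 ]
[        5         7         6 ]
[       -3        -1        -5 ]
tr(X) = 3 + 7 - 5 = 5

The trace of a square matrix is the sum of its diagonal entries.
Diagonal entries of X: X[0][0] = 3, X[1][1] = 7, X[2][2] = -5.
tr(X) = 3 + 7 - 5 = 5.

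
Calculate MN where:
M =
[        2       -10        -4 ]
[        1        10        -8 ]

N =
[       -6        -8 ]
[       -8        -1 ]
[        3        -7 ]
MN =
[       56        22 ]
[     -110        38 ]

Matrix multiplication: (MN)[i][j] = sum over k of M[i][k] * N[k][j].
  (MN)[0][0] = (2)*(-6) + (-10)*(-8) + (-4)*(3) = 56
  (MN)[0][1] = (2)*(-8) + (-10)*(-1) + (-4)*(-7) = 22
  (MN)[1][0] = (1)*(-6) + (10)*(-8) + (-8)*(3) = -110
  (MN)[1][1] = (1)*(-8) + (10)*(-1) + (-8)*(-7) = 38
MN =
[       56        22 ]
[     -110        38 ]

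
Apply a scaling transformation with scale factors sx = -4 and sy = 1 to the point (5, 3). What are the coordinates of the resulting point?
(-20, 3)

Scaling matrix:
[[-4, 0], [0, 1]]
Result: (5 × -4, 3 × 1) = (-20, 3)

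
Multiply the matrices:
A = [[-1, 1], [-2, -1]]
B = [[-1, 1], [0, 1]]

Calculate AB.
[[1, 0], [2, -3]]

Each entry (i,j) of AB = sum over k of A[i][k]*B[k][j].
(AB)[0][0] = (-1)*(-1) + (1)*(0) = 1
(AB)[0][1] = (-1)*(1) + (1)*(1) = 0
(AB)[1][0] = (-2)*(-1) + (-1)*(0) = 2
(AB)[1][1] = (-2)*(1) + (-1)*(1) = -3
AB = [[1, 0], [2, -3]]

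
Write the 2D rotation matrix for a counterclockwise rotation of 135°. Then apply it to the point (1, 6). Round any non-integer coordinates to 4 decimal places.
R = [[-√2/2, -√2/2], [√2/2, -√2/2]]; R·(1, 6) = (-4.9497, -3.5355)

Rotation matrix formula: R(θ) = [[cos θ, -sin θ], [sin θ, cos θ]]
For θ = 135°:
cos(135°) = -√2/2
sin(135°) = √2/2
R = [[-√2/2, -√2/2], [√2/2, -√2/2]]
Apply to (1, 6): [-√2/2·1 + (-√2/2)·6, √2/2·1 + -√2/2·6] = (-4.9497, -3.5355)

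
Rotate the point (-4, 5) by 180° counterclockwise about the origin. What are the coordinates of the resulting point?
(4, -5)

Rotation matrix R(θ) = [[cos θ, -sin θ], [sin θ, cos θ]]; for θ = 180°:
R = [[-1, 0], [0, -1]]
Result: R × [-4, 5]ᵀ = [-1·-4 + (0)·5, 0·-4 + (-1)·5]ᵀ = (4, -5)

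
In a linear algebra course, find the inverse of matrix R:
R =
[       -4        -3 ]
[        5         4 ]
det(R) = -1
R⁻¹ =
[       -4        -3 ]
[        5         4 ]

For a 2×2 matrix R = [[a, b], [c, d]] with det(R) ≠ 0, R⁻¹ = (1/det(R)) * [[d, -b], [-c, a]].
det(R) = (-4)*(4) - (-3)*(5) = -16 + 15 = -1.
R⁻¹ = (1/-1) * [[4, 3], [-5, -4]].
Dividing each entry by -1 and reducing:
R⁻¹ =
[       -4        -3 ]
[        5         4 ]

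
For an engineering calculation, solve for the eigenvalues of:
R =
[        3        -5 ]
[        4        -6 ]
λ = -2, -1

Solve det(R - λI) = 0. For a 2×2 matrix the characteristic equation is λ² - (trace)λ + det = 0.
trace(R) = a + d = 3 - 6 = -3.
det(R) = a*d - b*c = (3)*(-6) - (-5)*(4) = -18 + 20 = 2.
Characteristic equation: λ² - (-3)λ + (2) = 0.
Discriminant = (-3)² - 4*(2) = 9 - 8 = 1.
λ = (-3 ± √1) / 2 = (-3 ± 1) / 2 = -2, -1.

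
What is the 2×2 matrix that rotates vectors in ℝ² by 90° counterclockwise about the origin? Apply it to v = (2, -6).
R = [[0, -1], [1, 0]]; R·v = (6, 2)

A counterclockwise rotation by angle θ in ℝ² has matrix R(θ) = [[cos θ, -sin θ], [sin θ, cos θ]].
For θ = 90°: cos θ = 0, sin θ = 1.
R(90°) = [[0, -1], [1, 0]].
R·v = [0·2 + (-1)·-6, 1·2 + 0·-6] = (6, 2).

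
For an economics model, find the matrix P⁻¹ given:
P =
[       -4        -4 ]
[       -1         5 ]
det(P) = -24
P⁻¹ =
[    -5/24      -1/6 ]
[    -1/24       1/6 ]

For a 2×2 matrix P = [[a, b], [c, d]] with det(P) ≠ 0, P⁻¹ = (1/det(P)) * [[d, -b], [-c, a]].
det(P) = (-4)*(5) - (-4)*(-1) = -20 - 4 = -24.
P⁻¹ = (1/-24) * [[5, 4], [1, -4]].
Dividing each entry by -24 and reducing:
P⁻¹ =
[    -5/24      -1/6 ]
[    -1/24       1/6 ]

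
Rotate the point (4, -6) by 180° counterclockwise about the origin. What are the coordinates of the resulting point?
(-4, 6)

Rotation matrix R(θ) = [[cos θ, -sin θ], [sin θ, cos θ]]; for θ = 180°:
R = [[-1, 0], [0, -1]]
Result: R × [4, -6]ᵀ = [-1·4 + (0)·-6, 0·4 + (-1)·-6]ᵀ = (-4, 6)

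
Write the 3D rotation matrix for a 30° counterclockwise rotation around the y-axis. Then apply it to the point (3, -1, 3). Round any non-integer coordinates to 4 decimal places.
R = [[√3/2, 0, 1/2], [0, 1, 0], [-1/2, 0, √3/2]]; R·(3, -1, 3) = (4.0981, -1.0000, 1.0981)

Rotation matrix for 30° around y-axis:
cos(30°) = √3/2, sin(30°) = 1/2
R = [[√3/2, 0, 1/2], [0, 1, 0], [-1/2, 0, √3/2]]
Apply to (3, -1, 3): R·[3, -1, 3]ᵀ = (4.0981, -1.0000, 1.0981)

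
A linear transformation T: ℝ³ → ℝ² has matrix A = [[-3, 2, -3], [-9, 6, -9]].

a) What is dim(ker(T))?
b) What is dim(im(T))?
dim(ker) = 2, dim(im) = 1

Observe that row 2 = 3 × row 1 (so the rows are linearly dependent).
Thus rank(A) = 1 (only one linearly independent row).
dim(im(T)) = rank(A) = 1.
By the rank-nullity theorem applied to T: ℝ³ → ℝ², rank(A) + nullity(A) = 3 (the domain dimension), so dim(ker(T)) = 3 - 1 = 2.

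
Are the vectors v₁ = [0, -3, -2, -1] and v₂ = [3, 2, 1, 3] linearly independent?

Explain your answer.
Yes, linearly independent

Two vectors are linearly dependent iff one is a scalar multiple of the other.
No single scalar k satisfies v₂ = k·v₁ (the ratios of corresponding entries disagree), so v₁ and v₂ are linearly independent.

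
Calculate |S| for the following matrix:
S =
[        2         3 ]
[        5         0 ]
det(S) = -15

For a 2×2 matrix [[a, b], [c, d]], det = a*d - b*c.
det(S) = (2)*(0) - (3)*(5) = 0 - 15 = -15.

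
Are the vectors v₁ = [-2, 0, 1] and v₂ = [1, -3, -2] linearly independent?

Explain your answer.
Yes, linearly independent

Two vectors are linearly dependent iff one is a scalar multiple of the other.
No single scalar k satisfies v₂ = k·v₁ (the ratios of corresponding entries disagree), so v₁ and v₂ are linearly independent.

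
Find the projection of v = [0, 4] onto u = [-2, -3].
[24/13, 36/13]

The projection of v onto u is proj_u(v) = ((v·u) / (u·u)) · u.
v·u = (0)*(-2) + (4)*(-3) = -12.
u·u = (-2)*(-2) + (-3)*(-3) = 13.
coefficient = -12 / 13 = -12/13.
proj_u(v) = -12/13 · [-2, -3] = [24/13, 36/13].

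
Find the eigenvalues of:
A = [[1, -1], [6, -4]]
λ = -2, -1

Solve det(A - λI) = 0. For a 2×2 matrix this is λ² - (trace)λ + det = 0.
trace(A) = 1 - 4 = -3.
det(A) = (1)*(-4) - (-1)*(6) = -4 + 6 = 2.
Characteristic equation: λ² - (-3)λ + (2) = 0.
Discriminant: (-3)² - 4*(2) = 9 - 8 = 1.
Roots: λ = (-3 ± √1) / 2 = -2, -1.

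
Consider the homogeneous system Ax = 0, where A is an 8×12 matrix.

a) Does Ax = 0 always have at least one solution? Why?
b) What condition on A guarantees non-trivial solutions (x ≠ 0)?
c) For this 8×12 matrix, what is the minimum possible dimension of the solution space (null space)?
a) Yes, x = 0 is always a solution. b) When A has linearly dependent columns (rank < n). c) Minimum nullity = 4.

a) x = 0 satisfies A·0 = 0, so the zero vector is always a solution.
b) Non-trivial solutions exist iff the columns of A are linearly dependent, equivalently rank(A) < n (the number of columns).
c) By rank-nullity, rank(A) + nullity(A) = n = 12. Since A has only 8 rows, rank(A) ≤ 8, so nullity(A) ≥ 12 - 8 = 4.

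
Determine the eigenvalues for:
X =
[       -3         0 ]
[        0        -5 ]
λ = -5, -3

Solve det(X - λI) = 0. For a 2×2 matrix the characteristic equation is λ² - (trace)λ + det = 0.
trace(X) = a + d = -3 - 5 = -8.
det(X) = a*d - b*c = (-3)*(-5) - (0)*(0) = 15 - 0 = 15.
Characteristic equation: λ² - (-8)λ + (15) = 0.
Discriminant = (-8)² - 4*(15) = 64 - 60 = 4.
λ = (-8 ± √4) / 2 = (-8 ± 2) / 2 = -5, -3.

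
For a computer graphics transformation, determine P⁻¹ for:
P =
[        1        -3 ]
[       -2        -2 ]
det(P) = -8
P⁻¹ =
[      1/4      -3/8 ]
[     -1/4      -1/8 ]

For a 2×2 matrix P = [[a, b], [c, d]] with det(P) ≠ 0, P⁻¹ = (1/det(P)) * [[d, -b], [-c, a]].
det(P) = (1)*(-2) - (-3)*(-2) = -2 - 6 = -8.
P⁻¹ = (1/-8) * [[-2, 3], [2, 1]].
Dividing each entry by -8 and reducing:
P⁻¹ =
[      1/4      -3/8 ]
[     -1/4      -1/8 ]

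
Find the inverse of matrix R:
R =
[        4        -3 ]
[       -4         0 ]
det(R) = -12
R⁻¹ =
[        0      -1/4 ]
[     -1/3      -1/3 ]

For a 2×2 matrix R = [[a, b], [c, d]] with det(R) ≠ 0, R⁻¹ = (1/det(R)) * [[d, -b], [-c, a]].
det(R) = (4)*(0) - (-3)*(-4) = 0 - 12 = -12.
R⁻¹ = (1/-12) * [[0, 3], [4, 4]].
Dividing each entry by -12 and reducing:
R⁻¹ =
[        0      -1/4 ]
[     -1/3      -1/3 ]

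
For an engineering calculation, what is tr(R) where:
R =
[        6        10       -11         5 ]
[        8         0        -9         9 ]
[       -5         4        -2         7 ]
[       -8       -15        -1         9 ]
tr(R) = 6 + 0 - 2 + 9 = 13

The trace of a square matrix is the sum of its diagonal entries.
Diagonal entries of R: R[0][0] = 6, R[1][1] = 0, R[2][2] = -2, R[3][3] = 9.
tr(R) = 6 + 0 - 2 + 9 = 13.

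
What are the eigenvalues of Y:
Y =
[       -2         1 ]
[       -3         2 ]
λ = -1, 1

Solve det(Y - λI) = 0. For a 2×2 matrix the characteristic equation is λ² - (trace)λ + det = 0.
trace(Y) = a + d = -2 + 2 = 0.
det(Y) = a*d - b*c = (-2)*(2) - (1)*(-3) = -4 + 3 = -1.
Characteristic equation: λ² - (0)λ + (-1) = 0.
Discriminant = (0)² - 4*(-1) = 0 + 4 = 4.
λ = (0 ± √4) / 2 = (0 ± 2) / 2 = -1, 1.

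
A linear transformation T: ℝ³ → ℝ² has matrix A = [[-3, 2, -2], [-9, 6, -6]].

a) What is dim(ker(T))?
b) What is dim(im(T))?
dim(ker) = 2, dim(im) = 1

Observe that row 2 = 3 × row 1 (so the rows are linearly dependent).
Thus rank(A) = 1 (only one linearly independent row).
dim(im(T)) = rank(A) = 1.
By the rank-nullity theorem applied to T: ℝ³ → ℝ², rank(A) + nullity(A) = 3 (the domain dimension), so dim(ker(T)) = 3 - 1 = 2.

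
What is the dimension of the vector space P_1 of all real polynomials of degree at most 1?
Dimension = 2

A polynomial of degree at most 1 can be written as a₀ + a₁x, with 2 free coefficients a₀, a₁.
The set {1, x} is a basis: it spans P_1 (every such polynomial is a linear combination of these) and is linearly independent (a polynomial is zero iff all its coefficients are zero).
Therefore dim(P_1) = 1 + 1 = 2.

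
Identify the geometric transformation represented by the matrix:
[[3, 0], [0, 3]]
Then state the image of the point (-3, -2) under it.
uniform scaling by factor 3; image of (-3, -2) is (-9, -6)

This is a diagonal matrix with equal entries 3, so it scales both axes by the same factor 3.
The matrix [[3, 0], [0, 3]] represents: uniform scaling by factor 3.
Applying it to (-3, -2): [3·-3 + 0·-2, 0·-3 + 3·-2] = (-9, -6).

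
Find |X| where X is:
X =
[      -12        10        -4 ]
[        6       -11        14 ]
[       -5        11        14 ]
det(X) = 2112

Expand along row 0 (cofactor expansion): det(X) = a*(e*i - f*h) - b*(d*i - f*g) + c*(d*h - e*g), where the 3×3 is [[a, b, c], [d, e, f], [g, h, i]].
Minor M_00 = (-11)*(14) - (14)*(11) = -154 - 154 = -308.
Minor M_01 = (6)*(14) - (14)*(-5) = 84 + 70 = 154.
Minor M_02 = (6)*(11) - (-11)*(-5) = 66 - 55 = 11.
det(X) = (-12)*(-308) - (10)*(154) + (-4)*(11) = 3696 - 1540 - 44 = 2112.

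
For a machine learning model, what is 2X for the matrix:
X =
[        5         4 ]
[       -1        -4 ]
2X =
[       10         8 ]
[       -2        -8 ]

Scalar multiplication is elementwise: (2X)[i][j] = 2 * X[i][j].
  (2X)[0][0] = 2 * (5) = 10
  (2X)[0][1] = 2 * (4) = 8
  (2X)[1][0] = 2 * (-1) = -2
  (2X)[1][1] = 2 * (-4) = -8
2X =
[       10         8 ]
[       -2        -8 ]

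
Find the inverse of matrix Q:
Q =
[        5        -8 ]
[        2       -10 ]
det(Q) = -34
Q⁻¹ =
[     5/17     -4/17 ]
[     1/17     -5/34 ]

For a 2×2 matrix Q = [[a, b], [c, d]] with det(Q) ≠ 0, Q⁻¹ = (1/det(Q)) * [[d, -b], [-c, a]].
det(Q) = (5)*(-10) - (-8)*(2) = -50 + 16 = -34.
Q⁻¹ = (1/-34) * [[-10, 8], [-2, 5]].
Dividing each entry by -34 and reducing:
Q⁻¹ =
[     5/17     -4/17 ]
[     1/17     -5/34 ]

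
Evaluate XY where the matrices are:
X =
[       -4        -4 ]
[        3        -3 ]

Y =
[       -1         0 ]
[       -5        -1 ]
XY =
[       24         4 ]
[       12         3 ]

Matrix multiplication: (XY)[i][j] = sum over k of X[i][k] * Y[k][j].
  (XY)[0][0] = (-4)*(-1) + (-4)*(-5) = 24
  (XY)[0][1] = (-4)*(0) + (-4)*(-1) = 4
  (XY)[1][0] = (3)*(-1) + (-3)*(-5) = 12
  (XY)[1][1] = (3)*(0) + (-3)*(-1) = 3
XY =
[       24         4 ]
[       12         3 ]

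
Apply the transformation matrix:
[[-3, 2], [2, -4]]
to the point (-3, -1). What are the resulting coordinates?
(7, -2)

Matrix multiplication:
[[-3, 2], [2, -4]] × [-3, -1]ᵀ
= [-3×-3 + 2×-1, 2×-3 + -4×-1]ᵀ
= [7.0000, -2.0000]ᵀ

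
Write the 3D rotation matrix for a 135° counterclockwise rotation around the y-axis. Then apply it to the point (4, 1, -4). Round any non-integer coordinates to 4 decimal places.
R = [[-√2/2, 0, √2/2], [0, 1, 0], [-√2/2, 0, -√2/2]]; R·(4, 1, -4) = (-5.6569, 1.0000, 0.0000)

Rotation matrix for 135° around y-axis:
cos(135°) = -√2/2, sin(135°) = √2/2
R = [[-√2/2, 0, √2/2], [0, 1, 0], [-√2/2, 0, -√2/2]]
Apply to (4, 1, -4): R·[4, 1, -4]ᵀ = (-5.6569, 1.0000, 0.0000)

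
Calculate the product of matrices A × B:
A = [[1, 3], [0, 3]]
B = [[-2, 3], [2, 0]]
[[4, 3], [6, 0]]

Matrix multiplication:
C[0][0] = 1×-2 + 3×2 = 4
C[0][1] = 1×3 + 3×0 = 3
C[1][0] = 0×-2 + 3×2 = 6
C[1][1] = 0×3 + 3×0 = 0
Result: [[4, 3], [6, 0]]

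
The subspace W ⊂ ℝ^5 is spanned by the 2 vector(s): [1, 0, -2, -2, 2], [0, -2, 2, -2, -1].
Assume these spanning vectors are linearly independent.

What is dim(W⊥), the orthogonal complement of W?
dim(W⊥) = 3

For any subspace W of ℝ^n, dim(W) + dim(W⊥) = n (the whole-space dimension).
Here the given 2 vectors are linearly independent, so dim(W) = 2.
Thus dim(W⊥) = n - dim(W) = 5 - 2 = 3.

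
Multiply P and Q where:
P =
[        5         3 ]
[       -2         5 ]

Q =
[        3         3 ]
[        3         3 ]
PQ =
[       24        24 ]
[        9         9 ]

Matrix multiplication: (PQ)[i][j] = sum over k of P[i][k] * Q[k][j].
  (PQ)[0][0] = (5)*(3) + (3)*(3) = 24
  (PQ)[0][1] = (5)*(3) + (3)*(3) = 24
  (PQ)[1][0] = (-2)*(3) + (5)*(3) = 9
  (PQ)[1][1] = (-2)*(3) + (5)*(3) = 9
PQ =
[       24        24 ]
[        9         9 ]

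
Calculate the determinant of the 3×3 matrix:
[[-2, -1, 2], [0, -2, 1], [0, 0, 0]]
0

Expansion along first row:
det = -2·det([[-2,1],[0,0]]) - -1·det([[0,1],[0,0]]) + 2·det([[0,-2],[0,0]])
    = -2·(-2·0 - 1·0) - -1·(0·0 - 1·0) + 2·(0·0 - -2·0)
    = -2·0 - -1·0 + 2·0
    = 0 + 0 + 0 = 0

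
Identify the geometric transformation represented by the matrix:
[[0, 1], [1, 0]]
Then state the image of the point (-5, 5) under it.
reflection across the line y = x; image of (-5, 5) is (5, -5)

This is a symmetric orthogonal matrix with determinant -1, which characterizes a reflection in ℝ².
The matrix [[0, 1], [1, 0]] represents: reflection across the line y = x.
Applying it to (-5, 5): [0·-5 + 1·5, 1·-5 + 0·5] = (5, -5).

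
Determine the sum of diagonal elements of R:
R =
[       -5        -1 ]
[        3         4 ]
tr(R) = -5 + 4 = -1

The trace of a square matrix is the sum of its diagonal entries.
Diagonal entries of R: R[0][0] = -5, R[1][1] = 4.
tr(R) = -5 + 4 = -1.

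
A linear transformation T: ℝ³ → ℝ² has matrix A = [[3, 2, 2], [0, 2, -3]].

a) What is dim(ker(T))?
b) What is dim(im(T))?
dim(ker) = 1, dim(im) = 2

The two rows are not scalar multiples of one another (no single k satisfies row 2 = k × row 1), so they are linearly independent.
Thus rank(A) = 2.
dim(im(T)) = rank(A) = 2.
By the rank-nullity theorem applied to T: ℝ³ → ℝ², rank(A) + nullity(A) = 3 (the domain dimension), so dim(ker(T)) = 3 - 2 = 1.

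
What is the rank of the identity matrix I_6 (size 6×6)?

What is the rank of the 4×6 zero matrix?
rank(I_6) = 6, rank(0) = 0

The identity I_6 has 6 columns that are the standard basis vectors e_1, …, e_6. These are linearly independent, so all 6 columns are pivots and rank(I_6) = 6.
The 4×6 zero matrix has every entry zero, so every row is the zero row and there are no pivots; rank(0) = 0.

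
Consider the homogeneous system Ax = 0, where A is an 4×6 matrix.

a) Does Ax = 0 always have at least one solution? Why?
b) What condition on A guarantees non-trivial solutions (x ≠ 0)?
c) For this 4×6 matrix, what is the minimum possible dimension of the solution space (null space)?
a) Yes, x = 0 is always a solution. b) When A has linearly dependent columns (rank < n). c) Minimum nullity = 2.

a) x = 0 satisfies A·0 = 0, so the zero vector is always a solution.
b) Non-trivial solutions exist iff the columns of A are linearly dependent, equivalently rank(A) < n (the number of columns).
c) By rank-nullity, rank(A) + nullity(A) = n = 6. Since A has only 4 rows, rank(A) ≤ 4, so nullity(A) ≥ 6 - 4 = 2.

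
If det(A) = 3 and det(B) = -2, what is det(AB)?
-6

Use the multiplicative property of determinants: det(AB) = det(A)*det(B).
det(AB) = (3)*(-2) = -6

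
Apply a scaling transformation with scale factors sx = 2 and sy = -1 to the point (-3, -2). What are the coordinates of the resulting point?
(-6, 2)

Scaling matrix:
[[2, 0], [0, -1]]
Result: (-3 × 2, -2 × -1) = (-6, 2)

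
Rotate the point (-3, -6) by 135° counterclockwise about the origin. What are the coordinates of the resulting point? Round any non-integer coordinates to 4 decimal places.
(6.3640, 2.1213)

Rotation matrix R(θ) = [[cos θ, -sin θ], [sin θ, cos θ]]; for θ = 135°:
R = [[-√2/2, -√2/2], [√2/2, -√2/2]]
Result: R × [-3, -6]ᵀ = [-√2/2·-3 + (-√2/2)·-6, √2/2·-3 + (-√2/2)·-6]ᵀ = (6.3640, 2.1213)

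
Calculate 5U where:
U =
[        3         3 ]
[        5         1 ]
5U =
[       15        15 ]
[       25         5 ]

Scalar multiplication is elementwise: (5U)[i][j] = 5 * U[i][j].
  (5U)[0][0] = 5 * (3) = 15
  (5U)[0][1] = 5 * (3) = 15
  (5U)[1][0] = 5 * (5) = 25
  (5U)[1][1] = 5 * (1) = 5
5U =
[       15        15 ]
[       25         5 ]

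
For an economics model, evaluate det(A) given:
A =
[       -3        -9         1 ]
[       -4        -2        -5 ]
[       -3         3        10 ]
det(A) = -498

Expand along row 0 (cofactor expansion): det(A) = a*(e*i - f*h) - b*(d*i - f*g) + c*(d*h - e*g), where the 3×3 is [[a, b, c], [d, e, f], [g, h, i]].
Minor M_00 = (-2)*(10) - (-5)*(3) = -20 + 15 = -5.
Minor M_01 = (-4)*(10) - (-5)*(-3) = -40 - 15 = -55.
Minor M_02 = (-4)*(3) - (-2)*(-3) = -12 - 6 = -18.
det(A) = (-3)*(-5) - (-9)*(-55) + (1)*(-18) = 15 - 495 - 18 = -498.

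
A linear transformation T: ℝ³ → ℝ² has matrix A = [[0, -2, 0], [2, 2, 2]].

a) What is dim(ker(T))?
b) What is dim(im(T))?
dim(ker) = 1, dim(im) = 2

The two rows are not scalar multiples of one another (no single k satisfies row 2 = k × row 1), so they are linearly independent.
Thus rank(A) = 2.
dim(im(T)) = rank(A) = 2.
By the rank-nullity theorem applied to T: ℝ³ → ℝ², rank(A) + nullity(A) = 3 (the domain dimension), so dim(ker(T)) = 3 - 2 = 1.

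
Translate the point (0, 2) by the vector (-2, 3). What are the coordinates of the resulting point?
(-2, 5)

Translation by (-2, 3):
x' = 0 + -2 = -2
y' = 2 + 3 = 5
Homogeneous matrix: [[1, 0, -2], [0, 1, 3], [0, 0, 1]]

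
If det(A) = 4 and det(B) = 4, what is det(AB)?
16

Use the multiplicative property of determinants: det(AB) = det(A)*det(B).
det(AB) = (4)*(4) = 16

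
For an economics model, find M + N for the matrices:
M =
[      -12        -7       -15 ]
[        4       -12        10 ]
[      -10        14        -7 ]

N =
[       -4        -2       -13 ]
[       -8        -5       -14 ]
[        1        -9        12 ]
M + N =
[      -16        -9       -28 ]
[       -4       -17        -4 ]
[       -9         5         5 ]

Matrix addition is elementwise: (M+N)[i][j] = M[i][j] + N[i][j].
  (M+N)[0][0] = (-12) + (-4) = -16
  (M+N)[0][1] = (-7) + (-2) = -9
  (M+N)[0][2] = (-15) + (-13) = -28
  (M+N)[1][0] = (4) + (-8) = -4
  (M+N)[1][1] = (-12) + (-5) = -17
  (M+N)[1][2] = (10) + (-14) = -4
  (M+N)[2][0] = (-10) + (1) = -9
  (M+N)[2][1] = (14) + (-9) = 5
  (M+N)[2][2] = (-7) + (12) = 5
M + N =
[      -16        -9       -28 ]
[       -4       -17        -4 ]
[       -9         5         5 ]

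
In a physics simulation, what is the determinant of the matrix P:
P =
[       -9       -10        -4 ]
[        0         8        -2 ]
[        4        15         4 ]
det(P) = -350

Expand along row 0 (cofactor expansion): det(P) = a*(e*i - f*h) - b*(d*i - f*g) + c*(d*h - e*g), where the 3×3 is [[a, b, c], [d, e, f], [g, h, i]].
Minor M_00 = (8)*(4) - (-2)*(15) = 32 + 30 = 62.
Minor M_01 = (0)*(4) - (-2)*(4) = 0 + 8 = 8.
Minor M_02 = (0)*(15) - (8)*(4) = 0 - 32 = -32.
det(P) = (-9)*(62) - (-10)*(8) + (-4)*(-32) = -558 + 80 + 128 = -350.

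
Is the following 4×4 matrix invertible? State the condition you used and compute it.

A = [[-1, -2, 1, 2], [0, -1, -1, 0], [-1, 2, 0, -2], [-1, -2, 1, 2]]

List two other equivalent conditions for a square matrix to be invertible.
No, not invertible; det(A) = 0 (two rows are equal, so the rows are linearly dependent). Equivalent conditions (failing for this A): rank(A) < 4; Ax = 0 has non-trivial solutions; 0 is an eigenvalue; the columns are linearly dependent.

To check invertibility, compute det(A).
In this matrix, row 0 and the last row are identical, so one row is a scalar multiple of another and the rows are linearly dependent.
A matrix with linearly dependent rows has det = 0 and is not invertible.
Equivalent failed conditions:
- rank(A) < 4.
- Ax = 0 has non-trivial solutions.
- 0 is an eigenvalue.
- The columns are linearly dependent.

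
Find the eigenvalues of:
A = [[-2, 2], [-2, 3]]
λ = -1, 2

Solve det(A - λI) = 0. For a 2×2 matrix this is λ² - (trace)λ + det = 0.
trace(A) = -2 + 3 = 1.
det(A) = (-2)*(3) - (2)*(-2) = -6 + 4 = -2.
Characteristic equation: λ² - (1)λ + (-2) = 0.
Discriminant: (1)² - 4*(-2) = 1 + 8 = 9.
Roots: λ = (1 ± √9) / 2 = -1, 2.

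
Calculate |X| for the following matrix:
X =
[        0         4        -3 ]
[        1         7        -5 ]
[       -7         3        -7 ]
det(X) = 12

Expand along row 0 (cofactor expansion): det(X) = a*(e*i - f*h) - b*(d*i - f*g) + c*(d*h - e*g), where the 3×3 is [[a, b, c], [d, e, f], [g, h, i]].
Minor M_00 = (7)*(-7) - (-5)*(3) = -49 + 15 = -34.
Minor M_01 = (1)*(-7) - (-5)*(-7) = -7 - 35 = -42.
Minor M_02 = (1)*(3) - (7)*(-7) = 3 + 49 = 52.
det(X) = (0)*(-34) - (4)*(-42) + (-3)*(52) = 0 + 168 - 156 = 12.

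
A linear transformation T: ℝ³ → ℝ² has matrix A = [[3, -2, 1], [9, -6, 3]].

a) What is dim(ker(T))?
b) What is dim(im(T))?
dim(ker) = 2, dim(im) = 1

Observe that row 2 = 3 × row 1 (so the rows are linearly dependent).
Thus rank(A) = 1 (only one linearly independent row).
dim(im(T)) = rank(A) = 1.
By the rank-nullity theorem applied to T: ℝ³ → ℝ², rank(A) + nullity(A) = 3 (the domain dimension), so dim(ker(T)) = 3 - 1 = 2.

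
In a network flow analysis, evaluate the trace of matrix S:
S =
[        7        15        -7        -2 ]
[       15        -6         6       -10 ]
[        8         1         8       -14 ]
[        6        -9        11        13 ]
tr(S) = 7 - 6 + 8 + 13 = 22

The trace of a square matrix is the sum of its diagonal entries.
Diagonal entries of S: S[0][0] = 7, S[1][1] = -6, S[2][2] = 8, S[3][3] = 13.
tr(S) = 7 - 6 + 8 + 13 = 22.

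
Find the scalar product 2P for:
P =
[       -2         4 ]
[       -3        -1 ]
2P =
[       -4         8 ]
[       -6        -2 ]

Scalar multiplication is elementwise: (2P)[i][j] = 2 * P[i][j].
  (2P)[0][0] = 2 * (-2) = -4
  (2P)[0][1] = 2 * (4) = 8
  (2P)[1][0] = 2 * (-3) = -6
  (2P)[1][1] = 2 * (-1) = -2
2P =
[       -4         8 ]
[       -6        -2 ]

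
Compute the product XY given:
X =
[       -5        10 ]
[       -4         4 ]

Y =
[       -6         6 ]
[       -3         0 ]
XY =
[        0       -30 ]
[       12       -24 ]

Matrix multiplication: (XY)[i][j] = sum over k of X[i][k] * Y[k][j].
  (XY)[0][0] = (-5)*(-6) + (10)*(-3) = 0
  (XY)[0][1] = (-5)*(6) + (10)*(0) = -30
  (XY)[1][0] = (-4)*(-6) + (4)*(-3) = 12
  (XY)[1][1] = (-4)*(6) + (4)*(0) = -24
XY =
[        0       -30 ]
[       12       -24 ]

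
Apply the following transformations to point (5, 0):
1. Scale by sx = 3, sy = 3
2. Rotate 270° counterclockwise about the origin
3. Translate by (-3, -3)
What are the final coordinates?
(-3, -18)

Step 1: Scale → (15, 0)
Step 2: Rotate 270° → (0, -15)
Step 3: Translate → (-3, -18)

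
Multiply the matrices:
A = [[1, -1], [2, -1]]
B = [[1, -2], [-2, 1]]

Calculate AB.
[[3, -3], [4, -5]]

Each entry (i,j) of AB = sum over k of A[i][k]*B[k][j].
(AB)[0][0] = (1)*(1) + (-1)*(-2) = 3
(AB)[0][1] = (1)*(-2) + (-1)*(1) = -3
(AB)[1][0] = (2)*(1) + (-1)*(-2) = 4
(AB)[1][1] = (2)*(-2) + (-1)*(1) = -5
AB = [[3, -3], [4, -5]]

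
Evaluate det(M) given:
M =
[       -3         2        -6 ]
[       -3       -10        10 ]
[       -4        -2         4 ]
det(M) = 208

Expand along row 0 (cofactor expansion): det(M) = a*(e*i - f*h) - b*(d*i - f*g) + c*(d*h - e*g), where the 3×3 is [[a, b, c], [d, e, f], [g, h, i]].
Minor M_00 = (-10)*(4) - (10)*(-2) = -40 + 20 = -20.
Minor M_01 = (-3)*(4) - (10)*(-4) = -12 + 40 = 28.
Minor M_02 = (-3)*(-2) - (-10)*(-4) = 6 - 40 = -34.
det(M) = (-3)*(-20) - (2)*(28) + (-6)*(-34) = 60 - 56 + 204 = 208.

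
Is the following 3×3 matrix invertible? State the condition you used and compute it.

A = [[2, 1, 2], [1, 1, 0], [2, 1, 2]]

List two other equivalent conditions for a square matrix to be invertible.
No, not invertible; det(A) = 0 (two rows are equal, so the rows are linearly dependent). Equivalent conditions (failing for this A): rank(A) < 3; Ax = 0 has non-trivial solutions; 0 is an eigenvalue; the columns are linearly dependent.

To check invertibility, compute det(A).
In this matrix, row 0 and the last row are identical, so one row is a scalar multiple of another and the rows are linearly dependent.
A matrix with linearly dependent rows has det = 0 and is not invertible.
Equivalent failed conditions:
- rank(A) < 3.
- Ax = 0 has non-trivial solutions.
- 0 is an eigenvalue.
- The columns are linearly dependent.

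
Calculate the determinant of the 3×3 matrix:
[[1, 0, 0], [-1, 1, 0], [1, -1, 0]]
0

Expansion along first row:
det = 1·det([[1,0],[-1,0]]) - 0·det([[-1,0],[1,0]]) + 0·det([[-1,1],[1,-1]])
    = 1·(1·0 - 0·-1) - 0·(-1·0 - 0·1) + 0·(-1·-1 - 1·1)
    = 1·0 - 0·0 + 0·0
    = 0 + 0 + 0 = 0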